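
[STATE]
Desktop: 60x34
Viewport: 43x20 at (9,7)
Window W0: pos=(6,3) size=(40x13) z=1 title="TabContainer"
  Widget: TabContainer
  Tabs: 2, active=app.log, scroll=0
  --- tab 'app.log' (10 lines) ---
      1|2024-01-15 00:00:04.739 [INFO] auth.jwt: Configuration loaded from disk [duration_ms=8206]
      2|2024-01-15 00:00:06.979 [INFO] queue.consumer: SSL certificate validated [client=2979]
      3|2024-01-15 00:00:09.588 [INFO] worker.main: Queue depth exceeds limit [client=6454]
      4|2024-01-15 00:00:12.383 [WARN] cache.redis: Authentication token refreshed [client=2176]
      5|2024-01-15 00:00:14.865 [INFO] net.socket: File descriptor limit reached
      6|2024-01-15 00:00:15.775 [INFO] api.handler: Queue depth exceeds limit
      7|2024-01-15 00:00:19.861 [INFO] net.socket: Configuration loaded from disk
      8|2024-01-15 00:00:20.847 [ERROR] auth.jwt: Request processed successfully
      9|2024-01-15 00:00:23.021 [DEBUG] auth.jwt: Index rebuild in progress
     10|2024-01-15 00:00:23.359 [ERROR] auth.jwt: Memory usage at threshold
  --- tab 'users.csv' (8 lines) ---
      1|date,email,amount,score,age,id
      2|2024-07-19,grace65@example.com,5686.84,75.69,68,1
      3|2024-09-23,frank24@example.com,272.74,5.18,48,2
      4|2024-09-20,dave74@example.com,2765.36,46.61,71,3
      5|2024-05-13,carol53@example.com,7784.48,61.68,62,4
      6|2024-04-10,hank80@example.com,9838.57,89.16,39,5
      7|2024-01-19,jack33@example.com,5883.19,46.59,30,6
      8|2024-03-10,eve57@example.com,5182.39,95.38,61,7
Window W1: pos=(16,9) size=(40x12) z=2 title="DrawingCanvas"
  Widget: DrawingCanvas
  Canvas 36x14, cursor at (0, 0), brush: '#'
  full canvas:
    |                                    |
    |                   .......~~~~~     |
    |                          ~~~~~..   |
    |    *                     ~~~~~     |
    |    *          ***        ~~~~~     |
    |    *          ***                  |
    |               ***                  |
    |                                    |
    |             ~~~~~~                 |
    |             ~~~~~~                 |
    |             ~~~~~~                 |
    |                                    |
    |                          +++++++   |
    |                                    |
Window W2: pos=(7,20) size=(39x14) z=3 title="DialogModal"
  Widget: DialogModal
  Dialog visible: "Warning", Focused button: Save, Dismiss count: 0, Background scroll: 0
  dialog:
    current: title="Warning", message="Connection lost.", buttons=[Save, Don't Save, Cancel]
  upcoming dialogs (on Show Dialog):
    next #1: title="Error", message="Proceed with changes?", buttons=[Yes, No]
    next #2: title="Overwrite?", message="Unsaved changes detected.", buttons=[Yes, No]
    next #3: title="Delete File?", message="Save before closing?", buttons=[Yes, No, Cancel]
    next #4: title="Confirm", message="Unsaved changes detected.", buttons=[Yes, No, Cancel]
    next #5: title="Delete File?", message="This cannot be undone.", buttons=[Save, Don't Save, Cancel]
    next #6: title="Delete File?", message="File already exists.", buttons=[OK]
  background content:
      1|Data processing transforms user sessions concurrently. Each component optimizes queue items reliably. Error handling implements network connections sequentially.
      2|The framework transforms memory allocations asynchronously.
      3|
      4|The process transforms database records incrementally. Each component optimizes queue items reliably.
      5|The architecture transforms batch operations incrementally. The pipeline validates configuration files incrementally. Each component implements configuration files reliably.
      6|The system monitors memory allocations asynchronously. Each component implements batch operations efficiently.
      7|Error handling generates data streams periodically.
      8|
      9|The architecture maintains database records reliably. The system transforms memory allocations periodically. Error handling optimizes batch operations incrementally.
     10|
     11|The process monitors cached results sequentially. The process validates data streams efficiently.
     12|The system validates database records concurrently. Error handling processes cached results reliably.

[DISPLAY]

────────────────────────────────────┃      
24-01-15 00:00:04.739 [INFO] auth.jw┃      
24-01-1┏━━━━━━━━━━━━━━━━━━━━━━━━━━━━━━━━━━━
24-01-1┃ DrawingCanvas                     
24-01-1┠───────────────────────────────────
24-01-1┃+                                  
24-01-1┃                   .......~~~~~    
24-01-1┃                          ~~~~~..  
━━━━━━━┃    *                     ~~~~~    
       ┃    *          ***        ~~~~~    
       ┃    *          ***                 
       ┃               ***                 
       ┃                                   
━━━━━━━━━━━━━━━━━━━━━━━━━━━━━━━━━━━━┓━━━━━━
DialogModal                         ┃      
────────────────────────────────────┨      
ata processing transforms user sessi┃      
he framework transforms memory alloc┃      
 ┌──────────────────────────────┐   ┃      
h│           Warning            │cor┃      


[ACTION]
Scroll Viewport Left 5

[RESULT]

  ┃──────────────────────────────────────┃ 
  ┃2024-01-15 00:00:04.739 [INFO] auth.jw┃ 
  ┃2024-01-1┏━━━━━━━━━━━━━━━━━━━━━━━━━━━━━━
  ┃2024-01-1┃ DrawingCanvas                
  ┃2024-01-1┠──────────────────────────────
  ┃2024-01-1┃+                             
  ┃2024-01-1┃                   .......~~~~
  ┃2024-01-1┃                          ~~~~
  ┗━━━━━━━━━┃    *                     ~~~~
            ┃    *          ***        ~~~~
            ┃    *          ***            
            ┃               ***            
            ┃                              
   ┏━━━━━━━━━━━━━━━━━━━━━━━━━━━━━━━━━━━━━┓━
   ┃ DialogModal                         ┃ 
   ┠─────────────────────────────────────┨ 
   ┃Data processing transforms user sessi┃ 
   ┃The framework transforms memory alloc┃ 
   ┃  ┌──────────────────────────────┐   ┃ 
   ┃Th│           Warning            │cor┃ 


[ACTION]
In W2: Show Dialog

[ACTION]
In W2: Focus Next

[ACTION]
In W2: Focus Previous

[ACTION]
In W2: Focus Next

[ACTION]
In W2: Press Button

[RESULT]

  ┃──────────────────────────────────────┃ 
  ┃2024-01-15 00:00:04.739 [INFO] auth.jw┃ 
  ┃2024-01-1┏━━━━━━━━━━━━━━━━━━━━━━━━━━━━━━
  ┃2024-01-1┃ DrawingCanvas                
  ┃2024-01-1┠──────────────────────────────
  ┃2024-01-1┃+                             
  ┃2024-01-1┃                   .......~~~~
  ┃2024-01-1┃                          ~~~~
  ┗━━━━━━━━━┃    *                     ~~~~
            ┃    *          ***        ~~~~
            ┃    *          ***            
            ┃               ***            
            ┃                              
   ┏━━━━━━━━━━━━━━━━━━━━━━━━━━━━━━━━━━━━━┓━
   ┃ DialogModal                         ┃ 
   ┠─────────────────────────────────────┨ 
   ┃Data processing transforms user sessi┃ 
   ┃The framework transforms memory alloc┃ 
   ┃                                     ┃ 
   ┃The process transforms database recor┃ 


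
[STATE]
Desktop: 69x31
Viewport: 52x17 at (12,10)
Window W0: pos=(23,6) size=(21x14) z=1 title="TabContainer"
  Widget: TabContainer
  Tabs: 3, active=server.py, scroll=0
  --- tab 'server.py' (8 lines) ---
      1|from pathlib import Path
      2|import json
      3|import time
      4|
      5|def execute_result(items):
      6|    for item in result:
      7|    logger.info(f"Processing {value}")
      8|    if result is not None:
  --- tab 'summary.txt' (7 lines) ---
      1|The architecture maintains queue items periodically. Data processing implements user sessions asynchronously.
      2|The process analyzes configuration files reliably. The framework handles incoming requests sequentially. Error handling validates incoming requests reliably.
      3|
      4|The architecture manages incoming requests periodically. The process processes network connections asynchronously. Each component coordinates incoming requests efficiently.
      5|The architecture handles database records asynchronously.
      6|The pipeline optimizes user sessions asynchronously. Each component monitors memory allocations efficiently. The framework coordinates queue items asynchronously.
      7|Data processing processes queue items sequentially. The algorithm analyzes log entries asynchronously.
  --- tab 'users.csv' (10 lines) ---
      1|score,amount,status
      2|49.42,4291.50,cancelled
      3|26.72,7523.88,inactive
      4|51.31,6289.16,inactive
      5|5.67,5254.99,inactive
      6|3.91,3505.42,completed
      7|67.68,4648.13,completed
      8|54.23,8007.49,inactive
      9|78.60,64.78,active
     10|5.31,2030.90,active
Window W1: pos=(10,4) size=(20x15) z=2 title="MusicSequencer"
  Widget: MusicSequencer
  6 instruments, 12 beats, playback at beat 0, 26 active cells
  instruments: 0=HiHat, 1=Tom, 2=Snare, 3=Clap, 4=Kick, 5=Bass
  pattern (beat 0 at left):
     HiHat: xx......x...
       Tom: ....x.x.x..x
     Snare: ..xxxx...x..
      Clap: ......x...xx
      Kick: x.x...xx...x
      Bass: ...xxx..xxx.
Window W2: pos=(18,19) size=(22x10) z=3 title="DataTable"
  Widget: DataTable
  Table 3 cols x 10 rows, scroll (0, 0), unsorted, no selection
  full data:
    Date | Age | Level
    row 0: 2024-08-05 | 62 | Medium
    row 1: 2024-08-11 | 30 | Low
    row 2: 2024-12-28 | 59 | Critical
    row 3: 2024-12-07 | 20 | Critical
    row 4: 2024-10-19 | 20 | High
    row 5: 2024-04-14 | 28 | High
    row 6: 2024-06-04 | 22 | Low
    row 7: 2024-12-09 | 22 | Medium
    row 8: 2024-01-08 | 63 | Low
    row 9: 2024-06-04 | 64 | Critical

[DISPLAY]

Snare··████···█··┃─────────────┃                    
 Clap······█···██┃athlib import┃                    
 Kick█·█···██···█┃ json        ┃                    
 Bass···███··███·┃ time        ┃                    
                 ┃             ┃                    
                 ┃ecute_result(┃                    
                 ┃r item in res┃                    
                 ┃gger.info(f"P┃                    
━━━━━━━━━━━━━━━━━┛ result is no┃                    
      ┏━━━━━━━━━━━━━━━━━━━━┓━━━┛                    
      ┃ DataTable          ┃                        
      ┠────────────────────┨                        
      ┃Date      │Age│Level┃                        
      ┃──────────┼───┼─────┃                        
      ┃2024-08-05│62 │Mediu┃                        
      ┃2024-08-11│30 │Low  ┃                        
      ┃2024-12-28│59 │Criti┃                        


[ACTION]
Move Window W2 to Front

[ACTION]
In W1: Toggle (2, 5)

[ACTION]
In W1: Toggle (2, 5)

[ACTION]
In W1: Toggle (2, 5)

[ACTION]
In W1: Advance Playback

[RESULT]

Snare··███····█··┃─────────────┃                    
 Clap······█···██┃athlib import┃                    
 Kick█·█···██···█┃ json        ┃                    
 Bass···███··███·┃ time        ┃                    
                 ┃             ┃                    
                 ┃ecute_result(┃                    
                 ┃r item in res┃                    
                 ┃gger.info(f"P┃                    
━━━━━━━━━━━━━━━━━┛ result is no┃                    
      ┏━━━━━━━━━━━━━━━━━━━━┓━━━┛                    
      ┃ DataTable          ┃                        
      ┠────────────────────┨                        
      ┃Date      │Age│Level┃                        
      ┃──────────┼───┼─────┃                        
      ┃2024-08-05│62 │Mediu┃                        
      ┃2024-08-11│30 │Low  ┃                        
      ┃2024-12-28│59 │Criti┃                        


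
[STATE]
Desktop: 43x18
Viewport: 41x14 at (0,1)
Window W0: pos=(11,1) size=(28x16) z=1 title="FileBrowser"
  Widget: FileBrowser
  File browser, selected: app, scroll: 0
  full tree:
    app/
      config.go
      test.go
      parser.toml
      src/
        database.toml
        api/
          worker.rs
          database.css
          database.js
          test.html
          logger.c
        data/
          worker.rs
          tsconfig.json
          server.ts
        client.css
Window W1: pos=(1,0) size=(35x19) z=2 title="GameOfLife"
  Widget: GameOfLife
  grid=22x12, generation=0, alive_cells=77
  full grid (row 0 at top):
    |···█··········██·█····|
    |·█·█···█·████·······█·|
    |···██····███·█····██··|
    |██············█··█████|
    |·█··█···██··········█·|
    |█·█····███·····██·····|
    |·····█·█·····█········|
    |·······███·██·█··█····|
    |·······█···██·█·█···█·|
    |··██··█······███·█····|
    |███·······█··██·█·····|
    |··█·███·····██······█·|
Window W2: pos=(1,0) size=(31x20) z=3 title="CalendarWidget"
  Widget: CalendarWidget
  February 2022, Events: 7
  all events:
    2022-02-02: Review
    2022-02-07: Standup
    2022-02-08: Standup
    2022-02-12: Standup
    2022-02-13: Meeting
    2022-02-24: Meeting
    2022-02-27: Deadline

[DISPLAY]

 ┃ CalendarWidget              ┃   ┃━━┓  
 ┠─────────────────────────────┨───┨  ┃  
 ┃        February 2022        ┃   ┃──┨  
 ┃Mo Tu We Th Fr Sa Su         ┃   ┃  ┃  
 ┃    1  2*  3  4  5  6        ┃   ┃  ┃  
 ┃ 7*  8*  9 10 11 12* 13*     ┃   ┃  ┃  
 ┃14 15 16 17 18 19 20         ┃   ┃  ┃  
 ┃21 22 23 24* 25 26 27*       ┃   ┃  ┃  
 ┃28                           ┃   ┃  ┃  
 ┃                             ┃   ┃  ┃  
 ┃                             ┃   ┃  ┃  
 ┃                             ┃   ┃  ┃  
 ┃                             ┃   ┃  ┃  
 ┃                             ┃   ┃  ┃  


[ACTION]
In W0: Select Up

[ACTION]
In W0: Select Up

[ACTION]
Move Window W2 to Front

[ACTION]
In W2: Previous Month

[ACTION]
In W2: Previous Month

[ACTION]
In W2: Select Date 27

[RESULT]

 ┃ CalendarWidget              ┃   ┃━━┓  
 ┠─────────────────────────────┨───┨  ┃  
 ┃        December 2021        ┃   ┃──┨  
 ┃Mo Tu We Th Fr Sa Su         ┃   ┃  ┃  
 ┃       1  2  3  4  5         ┃   ┃  ┃  
 ┃ 6  7  8  9 10 11 12         ┃   ┃  ┃  
 ┃13 14 15 16 17 18 19         ┃   ┃  ┃  
 ┃20 21 22 23 24 25 26         ┃   ┃  ┃  
 ┃[27] 28 29 30 31             ┃   ┃  ┃  
 ┃                             ┃   ┃  ┃  
 ┃                             ┃   ┃  ┃  
 ┃                             ┃   ┃  ┃  
 ┃                             ┃   ┃  ┃  
 ┃                             ┃   ┃  ┃  


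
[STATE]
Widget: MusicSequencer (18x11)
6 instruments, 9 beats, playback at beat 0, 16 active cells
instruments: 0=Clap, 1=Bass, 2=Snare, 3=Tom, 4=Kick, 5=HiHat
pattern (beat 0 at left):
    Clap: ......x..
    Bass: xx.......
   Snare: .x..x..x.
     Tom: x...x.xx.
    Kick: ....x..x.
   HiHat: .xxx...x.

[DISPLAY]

      ▼12345678   
  Clap······█··   
  Bass██·······   
 Snare·█··█··█·   
   Tom█···█·██·   
  Kick····█··█·   
 HiHat·███···█·   
                  
                  
                  
                  


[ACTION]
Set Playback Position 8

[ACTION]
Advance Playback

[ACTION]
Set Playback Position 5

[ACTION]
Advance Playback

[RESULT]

      012345▼78   
  Clap······█··   
  Bass██·······   
 Snare·█··█··█·   
   Tom█···█·██·   
  Kick····█··█·   
 HiHat·███···█·   
                  
                  
                  
                  


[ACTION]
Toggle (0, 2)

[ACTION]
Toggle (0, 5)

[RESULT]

      012345▼78   
  Clap··█··██··   
  Bass██·······   
 Snare·█··█··█·   
   Tom█···█·██·   
  Kick····█··█·   
 HiHat·███···█·   
                  
                  
                  
                  


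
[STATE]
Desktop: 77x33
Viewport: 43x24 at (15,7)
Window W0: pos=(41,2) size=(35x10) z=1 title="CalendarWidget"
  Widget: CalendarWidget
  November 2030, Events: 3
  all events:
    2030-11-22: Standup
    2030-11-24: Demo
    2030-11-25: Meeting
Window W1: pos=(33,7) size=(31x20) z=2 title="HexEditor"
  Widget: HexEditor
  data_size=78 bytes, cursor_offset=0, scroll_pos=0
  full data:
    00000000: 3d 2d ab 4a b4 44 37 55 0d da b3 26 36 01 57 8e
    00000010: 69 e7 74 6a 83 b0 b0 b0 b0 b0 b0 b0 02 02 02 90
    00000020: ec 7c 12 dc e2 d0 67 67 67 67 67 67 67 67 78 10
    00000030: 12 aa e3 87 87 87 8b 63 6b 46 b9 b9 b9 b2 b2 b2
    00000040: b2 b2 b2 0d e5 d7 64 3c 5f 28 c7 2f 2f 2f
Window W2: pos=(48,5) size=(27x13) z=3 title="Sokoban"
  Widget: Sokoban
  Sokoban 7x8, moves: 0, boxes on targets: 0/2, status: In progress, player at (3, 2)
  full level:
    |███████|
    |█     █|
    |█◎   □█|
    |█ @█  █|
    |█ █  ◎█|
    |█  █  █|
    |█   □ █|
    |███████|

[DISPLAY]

                  ┏━━━━━━━━━━━━━━┠─────────
                  ┃ HexEditor    ┃███████  
                  ┠──────────────┃█     █  
                  ┃00000000  3D 2┃█◎   □█  
                  ┃00000010  69 e┃█ @█  █  
                  ┃00000020  ec 7┃█ █  ◎█  
                  ┃00000030  12 a┃█  █  █  
                  ┃00000040  b2 b┃█   □ █  
                  ┃              ┃███████  
                  ┃              ┃Moves: 0 
                  ┃              ┗━━━━━━━━━
                  ┃                        
                  ┃                        
                  ┃                        
                  ┃                        
                  ┃                        
                  ┃                        
                  ┃                        
                  ┃                        
                  ┗━━━━━━━━━━━━━━━━━━━━━━━━
                                           
                                           
                                           
                                           


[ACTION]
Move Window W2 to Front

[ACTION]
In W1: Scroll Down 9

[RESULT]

                  ┏━━━━━━━━━━━━━━┠─────────
                  ┃ HexEditor    ┃███████  
                  ┠──────────────┃█     █  
                  ┃00000040  b2 b┃█◎   □█  
                  ┃              ┃█ @█  █  
                  ┃              ┃█ █  ◎█  
                  ┃              ┃█  █  █  
                  ┃              ┃█   □ █  
                  ┃              ┃███████  
                  ┃              ┃Moves: 0 
                  ┃              ┗━━━━━━━━━
                  ┃                        
                  ┃                        
                  ┃                        
                  ┃                        
                  ┃                        
                  ┃                        
                  ┃                        
                  ┃                        
                  ┗━━━━━━━━━━━━━━━━━━━━━━━━
                                           
                                           
                                           
                                           


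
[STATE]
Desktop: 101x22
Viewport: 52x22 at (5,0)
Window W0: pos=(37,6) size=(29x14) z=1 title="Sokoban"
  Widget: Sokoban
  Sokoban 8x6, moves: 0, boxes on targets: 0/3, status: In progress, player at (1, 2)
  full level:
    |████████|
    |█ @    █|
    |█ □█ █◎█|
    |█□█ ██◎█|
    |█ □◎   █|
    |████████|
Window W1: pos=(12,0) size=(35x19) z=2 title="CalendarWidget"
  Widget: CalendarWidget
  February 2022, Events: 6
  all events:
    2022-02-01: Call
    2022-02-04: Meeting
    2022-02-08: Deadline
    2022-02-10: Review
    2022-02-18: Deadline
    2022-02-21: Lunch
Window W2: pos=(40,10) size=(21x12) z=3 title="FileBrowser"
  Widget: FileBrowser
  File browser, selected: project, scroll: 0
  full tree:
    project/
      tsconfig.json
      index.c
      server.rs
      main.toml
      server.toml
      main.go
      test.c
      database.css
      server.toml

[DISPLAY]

       ┏━━━━━━━━━━━━━━━━━━━━━━━━━━━━━━━━━┓          
       ┃ CalendarWidget                  ┃          
       ┠─────────────────────────────────┨          
       ┃          February 2022          ┃          
       ┃Mo Tu We Th Fr Sa Su             ┃          
       ┃    1*  2  3  4*  5  6           ┃          
       ┃ 7  8*  9 10* 11 12 13           ┃━━━━━━━━━━
       ┃14 15 16 17 18* 19 20            ┃          
       ┃21* 22 23 24 25 26 27            ┃──────────
       ┃28                               ┃          
       ┃                           ┏━━━━━━━━━━━━━━━━
       ┃                           ┃ FileBrowser    
       ┃                           ┠────────────────
       ┃                           ┃> [-] project/  
       ┃                           ┃    tsconfig.jso
       ┃                           ┃    index.c     
       ┃                           ┃    server.rs   
       ┃                           ┃    main.toml   
       ┗━━━━━━━━━━━━━━━━━━━━━━━━━━━┃    server.toml 
                                ┗━━┃    main.go     
                                   ┃    test.c      
                                   ┗━━━━━━━━━━━━━━━━


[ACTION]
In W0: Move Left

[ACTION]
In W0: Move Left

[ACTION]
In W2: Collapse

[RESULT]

       ┏━━━━━━━━━━━━━━━━━━━━━━━━━━━━━━━━━┓          
       ┃ CalendarWidget                  ┃          
       ┠─────────────────────────────────┨          
       ┃          February 2022          ┃          
       ┃Mo Tu We Th Fr Sa Su             ┃          
       ┃    1*  2  3  4*  5  6           ┃          
       ┃ 7  8*  9 10* 11 12 13           ┃━━━━━━━━━━
       ┃14 15 16 17 18* 19 20            ┃          
       ┃21* 22 23 24 25 26 27            ┃──────────
       ┃28                               ┃          
       ┃                           ┏━━━━━━━━━━━━━━━━
       ┃                           ┃ FileBrowser    
       ┃                           ┠────────────────
       ┃                           ┃> [+] project/  
       ┃                           ┃                
       ┃                           ┃                
       ┃                           ┃                
       ┃                           ┃                
       ┗━━━━━━━━━━━━━━━━━━━━━━━━━━━┃                
                                ┗━━┃                
                                   ┃                
                                   ┗━━━━━━━━━━━━━━━━


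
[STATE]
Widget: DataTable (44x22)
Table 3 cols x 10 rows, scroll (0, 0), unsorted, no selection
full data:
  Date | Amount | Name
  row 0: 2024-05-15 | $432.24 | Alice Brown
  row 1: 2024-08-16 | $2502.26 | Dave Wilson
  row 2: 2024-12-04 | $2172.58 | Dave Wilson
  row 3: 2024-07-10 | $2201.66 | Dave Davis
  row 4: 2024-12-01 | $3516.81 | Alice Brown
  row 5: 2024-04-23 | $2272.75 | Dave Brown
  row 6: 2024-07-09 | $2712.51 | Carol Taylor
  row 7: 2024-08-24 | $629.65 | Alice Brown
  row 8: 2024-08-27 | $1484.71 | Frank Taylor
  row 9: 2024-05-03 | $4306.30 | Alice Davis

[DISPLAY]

Date      │Amount  │Name                    
──────────┼────────┼────────────            
2024-05-15│$432.24 │Alice Brown             
2024-08-16│$2502.26│Dave Wilson             
2024-12-04│$2172.58│Dave Wilson             
2024-07-10│$2201.66│Dave Davis              
2024-12-01│$3516.81│Alice Brown             
2024-04-23│$2272.75│Dave Brown              
2024-07-09│$2712.51│Carol Taylor            
2024-08-24│$629.65 │Alice Brown             
2024-08-27│$1484.71│Frank Taylor            
2024-05-03│$4306.30│Alice Davis             
                                            
                                            
                                            
                                            
                                            
                                            
                                            
                                            
                                            
                                            


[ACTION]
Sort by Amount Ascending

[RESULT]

Date      │Amount ▲│Name                    
──────────┼────────┼────────────            
2024-05-15│$432.24 │Alice Brown             
2024-08-24│$629.65 │Alice Brown             
2024-08-27│$1484.71│Frank Taylor            
2024-12-04│$2172.58│Dave Wilson             
2024-07-10│$2201.66│Dave Davis              
2024-04-23│$2272.75│Dave Brown              
2024-08-16│$2502.26│Dave Wilson             
2024-07-09│$2712.51│Carol Taylor            
2024-12-01│$3516.81│Alice Brown             
2024-05-03│$4306.30│Alice Davis             
                                            
                                            
                                            
                                            
                                            
                                            
                                            
                                            
                                            
                                            


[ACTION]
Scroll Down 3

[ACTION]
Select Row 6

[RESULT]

Date      │Amount ▲│Name                    
──────────┼────────┼────────────            
2024-05-15│$432.24 │Alice Brown             
2024-08-24│$629.65 │Alice Brown             
2024-08-27│$1484.71│Frank Taylor            
2024-12-04│$2172.58│Dave Wilson             
2024-07-10│$2201.66│Dave Davis              
2024-04-23│$2272.75│Dave Brown              
>024-08-16│$2502.26│Dave Wilson             
2024-07-09│$2712.51│Carol Taylor            
2024-12-01│$3516.81│Alice Brown             
2024-05-03│$4306.30│Alice Davis             
                                            
                                            
                                            
                                            
                                            
                                            
                                            
                                            
                                            
                                            


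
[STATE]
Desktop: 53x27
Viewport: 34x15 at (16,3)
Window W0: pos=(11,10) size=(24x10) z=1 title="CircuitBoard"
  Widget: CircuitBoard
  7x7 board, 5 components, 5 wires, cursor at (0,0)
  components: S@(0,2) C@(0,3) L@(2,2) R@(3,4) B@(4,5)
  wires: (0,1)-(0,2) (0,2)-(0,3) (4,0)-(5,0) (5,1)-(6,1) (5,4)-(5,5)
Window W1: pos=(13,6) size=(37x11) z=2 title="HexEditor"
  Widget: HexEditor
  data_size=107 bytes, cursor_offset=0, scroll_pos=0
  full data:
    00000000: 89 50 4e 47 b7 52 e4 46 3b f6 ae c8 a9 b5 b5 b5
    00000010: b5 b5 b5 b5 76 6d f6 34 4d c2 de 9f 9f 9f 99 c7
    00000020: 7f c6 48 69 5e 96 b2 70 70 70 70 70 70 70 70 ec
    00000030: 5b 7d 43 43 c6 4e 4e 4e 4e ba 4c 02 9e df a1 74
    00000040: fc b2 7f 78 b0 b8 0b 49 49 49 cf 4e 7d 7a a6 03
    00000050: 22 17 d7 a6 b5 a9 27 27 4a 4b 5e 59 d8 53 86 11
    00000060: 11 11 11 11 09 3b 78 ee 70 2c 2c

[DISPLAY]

                                  
                                  
                                  
━━━━━━━━━━━━━━━━━━━━━━━━━━━━━━━━━┓
exEditor                         ┃
─────────────────────────────────┨
000000  89 50 4e 47 b7 52 e4 46  ┃
000010  b5 b5 b5 b5 76 6d f6 34  ┃
000020  7f c6 48 69 5e 96 b2 70  ┃
000030  5b 7d 43 43 c6 4e 4e 4e  ┃
000040  fc b2 7f 78 b0 b8 0b 49  ┃
000050  22 17 d7 a6 b5 a9 27 27  ┃
000060  11 11 11 11 09 3b 78 ee  ┃
━━━━━━━━━━━━━━━━━━━━━━━━━━━━━━━━━┛
                  ┃               


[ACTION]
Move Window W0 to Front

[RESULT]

                                  
                                  
                                  
━━━━━━━━━━━━━━━━━━━━━━━━━━━━━━━━━┓
exEditor                         ┃
─────────────────────────────────┨
000000  89 50 4e 47 b7 52 e4 46  ┃
━━━━━━━━━━━━━━━━━━┓ 76 6d f6 34  ┃
cuitBoard         ┃ 5e 96 b2 70  ┃
──────────────────┨ c6 4e 4e 4e  ┃
 1 2 3 4 5 6      ┃ b0 b8 0b 49  ┃
.]  · ─ S ─ C     ┃ b5 a9 27 27  ┃
                  ┃ 09 3b 78 ee  ┃
                  ┃━━━━━━━━━━━━━━┛
                  ┃               


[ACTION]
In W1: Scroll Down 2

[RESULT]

                                  
                                  
                                  
━━━━━━━━━━━━━━━━━━━━━━━━━━━━━━━━━┓
exEditor                         ┃
─────────────────────────────────┨
000020  7f c6 48 69 5e 96 b2 70  ┃
━━━━━━━━━━━━━━━━━━┓ c6 4e 4e 4e  ┃
cuitBoard         ┃ b0 b8 0b 49  ┃
──────────────────┨ b5 a9 27 27  ┃
 1 2 3 4 5 6      ┃ 09 3b 78 ee  ┃
.]  · ─ S ─ C     ┃              ┃
                  ┃              ┃
                  ┃━━━━━━━━━━━━━━┛
                  ┃               


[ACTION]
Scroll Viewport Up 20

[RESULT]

                                  
                                  
                                  
                                  
                                  
                                  
━━━━━━━━━━━━━━━━━━━━━━━━━━━━━━━━━┓
exEditor                         ┃
─────────────────────────────────┨
000020  7f c6 48 69 5e 96 b2 70  ┃
━━━━━━━━━━━━━━━━━━┓ c6 4e 4e 4e  ┃
cuitBoard         ┃ b0 b8 0b 49  ┃
──────────────────┨ b5 a9 27 27  ┃
 1 2 3 4 5 6      ┃ 09 3b 78 ee  ┃
.]  · ─ S ─ C     ┃              ┃


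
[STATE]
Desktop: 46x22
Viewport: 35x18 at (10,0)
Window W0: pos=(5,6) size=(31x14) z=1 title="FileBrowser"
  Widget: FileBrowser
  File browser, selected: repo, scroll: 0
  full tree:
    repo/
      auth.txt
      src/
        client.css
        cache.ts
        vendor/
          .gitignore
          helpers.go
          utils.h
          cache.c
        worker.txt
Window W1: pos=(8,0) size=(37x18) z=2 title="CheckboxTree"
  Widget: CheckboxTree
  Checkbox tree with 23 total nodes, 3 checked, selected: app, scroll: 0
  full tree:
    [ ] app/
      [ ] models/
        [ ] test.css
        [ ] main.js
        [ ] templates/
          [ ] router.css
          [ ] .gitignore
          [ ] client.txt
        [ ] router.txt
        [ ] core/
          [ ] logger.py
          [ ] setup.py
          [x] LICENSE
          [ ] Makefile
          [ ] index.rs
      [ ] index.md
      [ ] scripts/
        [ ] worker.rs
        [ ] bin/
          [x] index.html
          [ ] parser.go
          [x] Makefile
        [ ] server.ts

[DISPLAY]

━━━━━━━━━━━━━━━━━━━━━━━━━━━━━━━━━━┓
CheckboxTree                      ┃
──────────────────────────────────┨
[-] app/                          ┃
  [-] models/                     ┃
    [ ] test.css                  ┃
    [ ] main.js                   ┃
    [ ] templates/                ┃
      [ ] router.css              ┃
      [ ] .gitignore              ┃
      [ ] client.txt              ┃
    [ ] router.txt                ┃
    [-] core/                     ┃
      [ ] logger.py               ┃
      [ ] setup.py                ┃
      [x] LICENSE                 ┃
      [ ] Makefile                ┃
━━━━━━━━━━━━━━━━━━━━━━━━━━━━━━━━━━┛


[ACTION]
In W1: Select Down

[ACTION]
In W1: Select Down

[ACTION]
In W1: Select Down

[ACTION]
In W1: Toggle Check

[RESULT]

━━━━━━━━━━━━━━━━━━━━━━━━━━━━━━━━━━┓
CheckboxTree                      ┃
──────────────────────────────────┨
[-] app/                          ┃
  [-] models/                     ┃
    [ ] test.css                  ┃
    [x] main.js                   ┃
    [ ] templates/                ┃
      [ ] router.css              ┃
      [ ] .gitignore              ┃
      [ ] client.txt              ┃
    [ ] router.txt                ┃
    [-] core/                     ┃
      [ ] logger.py               ┃
      [ ] setup.py                ┃
      [x] LICENSE                 ┃
      [ ] Makefile                ┃
━━━━━━━━━━━━━━━━━━━━━━━━━━━━━━━━━━┛


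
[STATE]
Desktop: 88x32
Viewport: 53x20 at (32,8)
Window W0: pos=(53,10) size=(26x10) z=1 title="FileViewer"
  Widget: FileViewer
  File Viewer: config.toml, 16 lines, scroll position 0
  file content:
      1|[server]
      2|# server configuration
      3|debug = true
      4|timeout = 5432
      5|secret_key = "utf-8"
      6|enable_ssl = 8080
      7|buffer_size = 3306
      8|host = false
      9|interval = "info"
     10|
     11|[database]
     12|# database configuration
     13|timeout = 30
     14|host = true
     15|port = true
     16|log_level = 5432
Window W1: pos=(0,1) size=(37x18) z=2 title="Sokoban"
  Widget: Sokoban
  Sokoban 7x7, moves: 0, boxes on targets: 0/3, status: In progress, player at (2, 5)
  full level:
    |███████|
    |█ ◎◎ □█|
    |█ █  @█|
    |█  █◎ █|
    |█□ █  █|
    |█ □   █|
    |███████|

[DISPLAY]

    ┃                                                
    ┃                                                
    ┃                ┏━━━━━━━━━━━━━━━━━━━━━━━━┓      
    ┃                ┃ FileViewer             ┃      
    ┃                ┠────────────────────────┨      
    ┃                ┃[server]               ▲┃      
    ┃                ┃# server configuration █┃      
    ┃                ┃debug = true           ░┃      
    ┃                ┃timeout = 5432         ░┃      
    ┃                ┃secret_key = "utf-8"   ░┃      
━━━━┛                ┃enable_ssl = 8080      ▼┃      
                     ┗━━━━━━━━━━━━━━━━━━━━━━━━┛      
                                                     
                                                     
                                                     
                                                     
                                                     
                                                     
                                                     
                                                     


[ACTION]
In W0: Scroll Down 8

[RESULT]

    ┃                                                
    ┃                                                
    ┃                ┏━━━━━━━━━━━━━━━━━━━━━━━━┓      
    ┃                ┃ FileViewer             ┃      
    ┃                ┠────────────────────────┨      
    ┃                ┃interval = "info"      ▲┃      
    ┃                ┃                       ░┃      
    ┃                ┃[database]             ░┃      
    ┃                ┃# database configuratio░┃      
    ┃                ┃timeout = 30           █┃      
━━━━┛                ┃host = true            ▼┃      
                     ┗━━━━━━━━━━━━━━━━━━━━━━━━┛      
                                                     
                                                     
                                                     
                                                     
                                                     
                                                     
                                                     
                                                     


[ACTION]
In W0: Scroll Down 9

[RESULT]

    ┃                                                
    ┃                                                
    ┃                ┏━━━━━━━━━━━━━━━━━━━━━━━━┓      
    ┃                ┃ FileViewer             ┃      
    ┃                ┠────────────────────────┨      
    ┃                ┃[database]             ▲┃      
    ┃                ┃# database configuratio░┃      
    ┃                ┃timeout = 30           ░┃      
    ┃                ┃host = true            ░┃      
    ┃                ┃port = true            █┃      
━━━━┛                ┃log_level = 5432       ▼┃      
                     ┗━━━━━━━━━━━━━━━━━━━━━━━━┛      
                                                     
                                                     
                                                     
                                                     
                                                     
                                                     
                                                     
                                                     


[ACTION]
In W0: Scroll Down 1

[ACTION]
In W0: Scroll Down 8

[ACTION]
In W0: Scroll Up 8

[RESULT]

    ┃                                                
    ┃                                                
    ┃                ┏━━━━━━━━━━━━━━━━━━━━━━━━┓      
    ┃                ┃ FileViewer             ┃      
    ┃                ┠────────────────────────┨      
    ┃                ┃debug = true           ▲┃      
    ┃                ┃timeout = 5432         █┃      
    ┃                ┃secret_key = "utf-8"   ░┃      
    ┃                ┃enable_ssl = 8080      ░┃      
    ┃                ┃buffer_size = 3306     ░┃      
━━━━┛                ┃host = false           ▼┃      
                     ┗━━━━━━━━━━━━━━━━━━━━━━━━┛      
                                                     
                                                     
                                                     
                                                     
                                                     
                                                     
                                                     
                                                     
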